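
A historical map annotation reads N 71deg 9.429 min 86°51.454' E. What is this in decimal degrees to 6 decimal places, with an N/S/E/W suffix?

71.157150° N, 86.857567° E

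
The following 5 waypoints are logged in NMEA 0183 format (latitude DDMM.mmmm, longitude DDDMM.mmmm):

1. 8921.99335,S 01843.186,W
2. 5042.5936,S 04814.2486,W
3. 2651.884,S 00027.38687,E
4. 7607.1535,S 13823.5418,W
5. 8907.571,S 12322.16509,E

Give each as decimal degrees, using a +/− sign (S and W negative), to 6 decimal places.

1. -89.366556, -18.719767
2. -50.709893, -48.237477
3. -26.864733, 0.456448
4. -76.119225, -138.392363
5. -89.126183, 123.369418

Point 1:
  Latitude: degrees = first 2 digits = 89, minutes = 21.99335; 89 + 21.99335/60 = 89.3665558
  hemisphere S, so the sign is −
  Lon: split at 3 digits → 018° and 43.186′; 18 + 43.186/60 = 18.7197667
  W ⇒ negate
Point 2:
  Latitude: degrees = first 2 digits = 50, minutes = 42.5936; 50 + 42.5936/60 = 50.7098933
  hemisphere S, so the sign is −
  λ: split at 3 digits → 048° and 14.2486′; 48 + 14.2486/60 = 48.2374767
  W → negative
Point 3:
  φ: split at 2 digits → 26° and 51.884′; 26 + 51.884/60 = 26.8647333
  S ⇒ negate
  λ: split at 3 digits → 000° and 27.38687′; 0 + 27.38687/60 = 0.4564478
  E → positive
Point 4:
  Latitude: degrees = first 2 digits = 76, minutes = 7.1535; 76 + 7.1535/60 = 76.1192250
  S → negative
  Lon: split at 3 digits → 138° and 23.5418′; 138 + 23.5418/60 = 138.3923633
  hemisphere W, so the sign is −
Point 5:
  Latitude: split at 2 digits → 89° and 7.571′; 89 + 7.571/60 = 89.1261833
  hemisphere S, so the sign is −
  Lon: split at 3 digits → 123° and 22.16509′; 123 + 22.16509/60 = 123.3694182
  E ⇒ keep positive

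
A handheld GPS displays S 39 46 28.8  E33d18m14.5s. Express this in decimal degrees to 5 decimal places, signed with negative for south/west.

φ: 39 + 46/60 + 28.8/3600 = 39.774667
S ⇒ negate
λ: 33° + 18/60 + 14.5/3600 = 33 + 0.300000 + 0.004028 = 33.304028
E ⇒ keep positive

-39.77467, 33.30403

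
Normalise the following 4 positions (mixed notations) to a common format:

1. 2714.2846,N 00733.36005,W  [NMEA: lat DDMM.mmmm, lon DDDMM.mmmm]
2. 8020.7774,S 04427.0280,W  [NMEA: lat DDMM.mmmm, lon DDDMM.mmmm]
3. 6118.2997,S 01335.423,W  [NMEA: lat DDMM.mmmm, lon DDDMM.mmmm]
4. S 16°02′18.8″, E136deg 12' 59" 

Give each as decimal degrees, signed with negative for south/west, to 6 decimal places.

Point 1:
  Lat: degrees = first 2 digits = 27, minutes = 14.2846; 27 + 14.2846/60 = 27.2380767
  N → positive
  Lon: degrees = first 3 digits = 7, minutes = 33.36005; 7 + 33.36005/60 = 7.5560008
  W ⇒ negate
Point 2:
  Latitude: split at 2 digits → 80° and 20.7774′; 80 + 20.7774/60 = 80.3462900
  S ⇒ negate
  Lon: degrees = first 3 digits = 44, minutes = 27.028; 44 + 27.028/60 = 44.4504667
  W ⇒ negate
Point 3:
  Lat: split at 2 digits → 61° and 18.2997′; 61 + 18.2997/60 = 61.3049950
  S ⇒ negate
  Lon: split at 3 digits → 013° and 35.423′; 13 + 35.423/60 = 13.5903833
  W ⇒ negate
Point 4:
  Lat: 2′ + 18.8″ = 2.31333′; 16 + 2.31333/60 = 16.0385556
  S → negative
  Longitude: 12′ + 59″ = 12.98333′; 136 + 12.98333/60 = 136.2163889
  E ⇒ keep positive

1. 27.238077, -7.556001
2. -80.346290, -44.450467
3. -61.304995, -13.590383
4. -16.038556, 136.216389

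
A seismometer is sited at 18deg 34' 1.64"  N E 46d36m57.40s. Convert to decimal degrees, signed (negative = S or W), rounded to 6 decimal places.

18.567122, 46.615944

Lat: 18 + 34/60 + 1.64/3600 = 18.5671222
N ⇒ keep positive
Longitude: 46° + 36/60 + 57.4/3600 = 46 + 0.600000 + 0.015944 = 46.6159444
E → positive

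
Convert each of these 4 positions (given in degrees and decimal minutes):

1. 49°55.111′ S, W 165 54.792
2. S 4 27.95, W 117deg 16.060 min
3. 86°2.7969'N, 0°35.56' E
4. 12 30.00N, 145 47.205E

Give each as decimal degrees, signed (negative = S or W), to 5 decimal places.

Point 1:
  φ: 49 + 55.111/60 = 49.918517
  hemisphere S, so the sign is −
  λ: 54.792′ = 0.913200°; total 165.913200
  hemisphere W, so the sign is −
Point 2:
  Lat: 4 + 27.95/60 = 4.465833
  hemisphere S, so the sign is −
  Longitude: 16.06′ = 0.267667°; total 117.267667
  hemisphere W, so the sign is −
Point 3:
  Lat: 2.7969′ = 0.046615°; total 86.046615
  N → positive
  Longitude: 0 + 35.56/60 = 0.592667
  E → positive
Point 4:
  Lat: 12 + 30/60 = 12.500000
  N → positive
  Longitude: 145 + 47.205/60 = 145.786750
  E ⇒ keep positive

1. -49.91852, -165.91320
2. -4.46583, -117.26767
3. 86.04662, 0.59267
4. 12.50000, 145.78675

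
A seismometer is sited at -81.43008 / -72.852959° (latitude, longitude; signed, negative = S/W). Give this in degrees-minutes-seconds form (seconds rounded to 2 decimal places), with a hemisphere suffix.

81°25′48.29″ S, 72°51′10.65″ W

Latitude is negative → S; |value| = 81.430080
Latitude: 0.430080 × 60 = 25.80480′ → 25′, remainder × 60 = 48.2880″
Longitude is negative → W; |value| = 72.852959
λ: 0.852959 × 60 = 51.17754′ → 51′, remainder × 60 = 10.6524″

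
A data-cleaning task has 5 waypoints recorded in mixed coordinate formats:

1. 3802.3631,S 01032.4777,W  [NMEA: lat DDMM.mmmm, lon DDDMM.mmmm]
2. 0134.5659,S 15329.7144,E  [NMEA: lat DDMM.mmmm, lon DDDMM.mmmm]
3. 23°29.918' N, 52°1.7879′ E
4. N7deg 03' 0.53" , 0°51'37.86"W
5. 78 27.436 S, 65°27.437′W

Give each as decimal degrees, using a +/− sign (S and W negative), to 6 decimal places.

1. -38.039385, -10.541295
2. -1.576098, 153.495240
3. 23.498633, 52.029798
4. 7.050147, -0.860517
5. -78.457267, -65.457283

Point 1:
  φ: degrees = first 2 digits = 38, minutes = 2.3631; 38 + 2.3631/60 = 38.0393850
  S ⇒ negate
  Lon: degrees = first 3 digits = 10, minutes = 32.4777; 10 + 32.4777/60 = 10.5412950
  hemisphere W, so the sign is −
Point 2:
  Latitude: degrees = first 2 digits = 1, minutes = 34.5659; 1 + 34.5659/60 = 1.5760983
  S ⇒ negate
  Lon: degrees = first 3 digits = 153, minutes = 29.7144; 153 + 29.7144/60 = 153.4952400
  E ⇒ keep positive
Point 3:
  Latitude: 23 + 29.918/60 = 23.4986333
  N ⇒ keep positive
  Longitude: 52 + 1.7879/60 = 52.0297983
  E → positive
Point 4:
  Lat: 7 + 3/60 + 0.53/3600 = 7.0501472
  N → positive
  Lon: 51′ + 37.86″ = 51.63100′; 0 + 51.63100/60 = 0.8605167
  W → negative
Point 5:
  Lat: 78 + 27.436/60 = 78.4572667
  S → negative
  Lon: 65 + 27.437/60 = 65.4572833
  W → negative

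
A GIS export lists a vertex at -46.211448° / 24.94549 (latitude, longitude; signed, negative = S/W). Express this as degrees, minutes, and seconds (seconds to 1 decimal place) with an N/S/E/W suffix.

Latitude is negative → S; |value| = 46.211448
φ: whole degrees 46; 12.68688′ → 12′ and 41.213″
Lon: 0.945490° → 56.72940′; 0.72940 × 60 = 43.764″

46°12′41.2″ S, 24°56′43.8″ E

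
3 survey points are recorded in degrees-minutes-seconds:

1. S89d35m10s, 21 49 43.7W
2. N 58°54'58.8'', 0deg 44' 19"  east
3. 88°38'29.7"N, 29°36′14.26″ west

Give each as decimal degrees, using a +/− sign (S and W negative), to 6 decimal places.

1. -89.586111, -21.828806
2. 58.916333, 0.738611
3. 88.641583, -29.603961

Point 1:
  Lat: 89° + 35/60 + 10/3600 = 89 + 0.583333 + 0.002778 = 89.5861111
  S → negative
  Lon: 21° + 49/60 + 43.7/3600 = 21 + 0.816667 + 0.012139 = 21.8288056
  W ⇒ negate
Point 2:
  Latitude: 58° + 54/60 + 58.8/3600 = 58 + 0.900000 + 0.016333 = 58.9163333
  N → positive
  Lon: 0 + 44/60 + 19/3600 = 0.7386111
  E ⇒ keep positive
Point 3:
  Lat: 88 + 38/60 + 29.7/3600 = 88.6415833
  N → positive
  Longitude: 36′ + 14.26″ = 36.23767′; 29 + 36.23767/60 = 29.6039611
  W → negative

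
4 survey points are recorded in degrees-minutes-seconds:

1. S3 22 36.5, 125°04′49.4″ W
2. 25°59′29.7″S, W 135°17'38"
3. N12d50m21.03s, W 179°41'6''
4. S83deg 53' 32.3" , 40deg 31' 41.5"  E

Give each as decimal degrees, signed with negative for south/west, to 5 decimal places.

Point 1:
  φ: 22′ + 36.5″ = 22.60833′; 3 + 22.60833/60 = 3.376806
  S → negative
  Longitude: 125 + 4/60 + 49.4/3600 = 125.080389
  W ⇒ negate
Point 2:
  Lat: 25° + 59/60 + 29.7/3600 = 25 + 0.983333 + 0.008250 = 25.991583
  hemisphere S, so the sign is −
  Longitude: 135° + 17/60 + 38/3600 = 135 + 0.283333 + 0.010556 = 135.293889
  W → negative
Point 3:
  φ: 50′ + 21.03″ = 50.35050′; 12 + 50.35050/60 = 12.839175
  N → positive
  Longitude: 179 + 41/60 + 6/3600 = 179.685000
  hemisphere W, so the sign is −
Point 4:
  Lat: 53′ + 32.3″ = 53.53833′; 83 + 53.53833/60 = 83.892306
  S → negative
  Lon: 31′ + 41.5″ = 31.69167′; 40 + 31.69167/60 = 40.528194
  E → positive

1. -3.37681, -125.08039
2. -25.99158, -135.29389
3. 12.83918, -179.68500
4. -83.89231, 40.52819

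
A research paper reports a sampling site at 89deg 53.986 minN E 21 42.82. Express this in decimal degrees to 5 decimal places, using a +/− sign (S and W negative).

89.89977, 21.71367

Latitude: 89 + 53.986/60 = 89.899767
N → positive
Longitude: 21 + 42.82/60 = 21.713667
E → positive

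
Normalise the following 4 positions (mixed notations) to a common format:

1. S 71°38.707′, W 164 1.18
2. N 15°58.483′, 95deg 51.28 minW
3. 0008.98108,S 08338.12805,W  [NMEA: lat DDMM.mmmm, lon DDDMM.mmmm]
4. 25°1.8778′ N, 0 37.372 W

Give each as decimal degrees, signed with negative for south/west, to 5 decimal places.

Point 1:
  Latitude: 38.707′ = 0.645117°; total 71.645117
  S ⇒ negate
  Longitude: 164 + 1.18/60 = 164.019667
  hemisphere W, so the sign is −
Point 2:
  Latitude: 58.483′ = 0.974717°; total 15.974717
  N ⇒ keep positive
  λ: 51.28′ = 0.854667°; total 95.854667
  W → negative
Point 3:
  φ: split at 2 digits → 00° and 8.98108′; 0 + 8.98108/60 = 0.149685
  hemisphere S, so the sign is −
  Longitude: split at 3 digits → 083° and 38.12805′; 83 + 38.12805/60 = 83.635468
  hemisphere W, so the sign is −
Point 4:
  Lat: 1.8778′ = 0.031297°; total 25.031297
  N ⇒ keep positive
  Lon: 37.372′ = 0.622867°; total 0.622867
  hemisphere W, so the sign is −

1. -71.64512, -164.01967
2. 15.97472, -95.85467
3. -0.14968, -83.63547
4. 25.03130, -0.62287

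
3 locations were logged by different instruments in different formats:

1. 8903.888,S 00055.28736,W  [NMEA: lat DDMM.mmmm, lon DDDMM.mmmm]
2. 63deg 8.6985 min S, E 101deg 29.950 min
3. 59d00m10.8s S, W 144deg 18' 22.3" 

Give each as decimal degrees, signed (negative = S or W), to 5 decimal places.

Point 1:
  φ: degrees = first 2 digits = 89, minutes = 3.888; 89 + 3.888/60 = 89.064800
  hemisphere S, so the sign is −
  Longitude: degrees = first 3 digits = 0, minutes = 55.28736; 0 + 55.28736/60 = 0.921456
  W ⇒ negate
Point 2:
  Lat: 8.6985′ = 0.144975°; total 63.144975
  S ⇒ negate
  λ: 29.95′ = 0.499167°; total 101.499167
  E → positive
Point 3:
  φ: 59° + 0/60 + 10.8/3600 = 59 + 0.000000 + 0.003000 = 59.003000
  S ⇒ negate
  Longitude: 144° + 18/60 + 22.3/3600 = 144 + 0.300000 + 0.006194 = 144.306194
  W → negative

1. -89.06480, -0.92146
2. -63.14498, 101.49917
3. -59.00300, -144.30619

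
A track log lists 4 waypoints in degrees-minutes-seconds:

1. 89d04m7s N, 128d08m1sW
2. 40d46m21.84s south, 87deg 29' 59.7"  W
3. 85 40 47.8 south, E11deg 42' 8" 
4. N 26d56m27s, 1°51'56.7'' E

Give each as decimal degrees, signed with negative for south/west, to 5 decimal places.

Point 1:
  Latitude: 4′ + 7″ = 4.11667′; 89 + 4.11667/60 = 89.068611
  N → positive
  Longitude: 128 + 8/60 + 1/3600 = 128.133611
  hemisphere W, so the sign is −
Point 2:
  φ: 46′ + 21.84″ = 46.36400′; 40 + 46.36400/60 = 40.772733
  S → negative
  Longitude: 29′ + 59.7″ = 29.99500′; 87 + 29.99500/60 = 87.499917
  hemisphere W, so the sign is −
Point 3:
  Lat: 85° + 40/60 + 47.8/3600 = 85 + 0.666667 + 0.013278 = 85.679944
  S → negative
  Lon: 11° + 42/60 + 8/3600 = 11 + 0.700000 + 0.002222 = 11.702222
  E → positive
Point 4:
  φ: 56′ + 27″ = 56.45000′; 26 + 56.45000/60 = 26.940833
  N → positive
  Lon: 51′ + 56.7″ = 51.94500′; 1 + 51.94500/60 = 1.865750
  E → positive

1. 89.06861, -128.13361
2. -40.77273, -87.49992
3. -85.67994, 11.70222
4. 26.94083, 1.86575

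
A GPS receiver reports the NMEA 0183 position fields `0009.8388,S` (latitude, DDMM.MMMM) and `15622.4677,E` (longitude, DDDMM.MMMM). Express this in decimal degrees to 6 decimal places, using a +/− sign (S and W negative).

Latitude: degrees = first 2 digits = 0, minutes = 9.8388; 0 + 9.8388/60 = 0.1639800
hemisphere S, so the sign is −
Lon: split at 3 digits → 156° and 22.4677′; 156 + 22.4677/60 = 156.3744617
E ⇒ keep positive

-0.163980, 156.374462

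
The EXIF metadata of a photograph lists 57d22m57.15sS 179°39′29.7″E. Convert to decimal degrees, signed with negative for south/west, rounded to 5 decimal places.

-57.38254, 179.65825

Lat: 22′ + 57.15″ = 22.95250′; 57 + 22.95250/60 = 57.382542
hemisphere S, so the sign is −
Lon: 39′ + 29.7″ = 39.49500′; 179 + 39.49500/60 = 179.658250
E ⇒ keep positive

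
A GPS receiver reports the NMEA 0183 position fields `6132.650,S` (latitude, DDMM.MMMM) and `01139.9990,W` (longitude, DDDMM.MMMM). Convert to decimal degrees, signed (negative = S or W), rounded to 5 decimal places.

Lat: split at 2 digits → 61° and 32.65′; 61 + 32.65/60 = 61.544167
S → negative
λ: degrees = first 3 digits = 11, minutes = 39.999; 11 + 39.999/60 = 11.666650
hemisphere W, so the sign is −

-61.54417, -11.66665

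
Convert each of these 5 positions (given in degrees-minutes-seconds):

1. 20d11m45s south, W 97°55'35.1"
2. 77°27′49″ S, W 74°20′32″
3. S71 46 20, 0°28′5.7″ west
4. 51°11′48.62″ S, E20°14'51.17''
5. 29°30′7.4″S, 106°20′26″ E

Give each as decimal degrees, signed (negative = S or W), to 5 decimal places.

Point 1:
  Latitude: 11′ + 45″ = 11.75000′; 20 + 11.75000/60 = 20.195833
  hemisphere S, so the sign is −
  Lon: 97° + 55/60 + 35.1/3600 = 97 + 0.916667 + 0.009750 = 97.926417
  W ⇒ negate
Point 2:
  Latitude: 77 + 27/60 + 49/3600 = 77.463611
  S ⇒ negate
  Lon: 20′ + 32″ = 20.53333′; 74 + 20.53333/60 = 74.342222
  W → negative
Point 3:
  φ: 46′ + 20″ = 46.33333′; 71 + 46.33333/60 = 71.772222
  S ⇒ negate
  λ: 0 + 28/60 + 5.7/3600 = 0.468250
  W → negative
Point 4:
  Latitude: 11′ + 48.62″ = 11.81033′; 51 + 11.81033/60 = 51.196839
  S ⇒ negate
  Longitude: 20 + 14/60 + 51.17/3600 = 20.247547
  E ⇒ keep positive
Point 5:
  Latitude: 29° + 30/60 + 7.4/3600 = 29 + 0.500000 + 0.002056 = 29.502056
  S → negative
  λ: 20′ + 26″ = 20.43333′; 106 + 20.43333/60 = 106.340556
  E → positive

1. -20.19583, -97.92642
2. -77.46361, -74.34222
3. -71.77222, -0.46825
4. -51.19684, 20.24755
5. -29.50206, 106.34056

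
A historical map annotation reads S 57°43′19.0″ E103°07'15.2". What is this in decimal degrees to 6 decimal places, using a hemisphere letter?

Latitude: 43′ + 19″ = 43.31667′; 57 + 43.31667/60 = 57.7219444
Longitude: 7′ + 15.2″ = 7.25333′; 103 + 7.25333/60 = 103.1208889

57.721944° S, 103.120889° E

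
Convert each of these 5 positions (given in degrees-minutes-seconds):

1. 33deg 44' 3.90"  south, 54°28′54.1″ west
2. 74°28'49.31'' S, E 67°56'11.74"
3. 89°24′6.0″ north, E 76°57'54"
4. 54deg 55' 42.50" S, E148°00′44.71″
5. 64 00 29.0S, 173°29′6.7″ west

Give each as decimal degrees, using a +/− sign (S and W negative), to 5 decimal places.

Point 1:
  φ: 33° + 44/60 + 3.9/3600 = 33 + 0.733333 + 0.001083 = 33.734417
  S ⇒ negate
  Longitude: 54 + 28/60 + 54.1/3600 = 54.481694
  W → negative
Point 2:
  φ: 74° + 28/60 + 49.31/3600 = 74 + 0.466667 + 0.013697 = 74.480364
  S ⇒ negate
  Longitude: 67° + 56/60 + 11.74/3600 = 67 + 0.933333 + 0.003261 = 67.936594
  E → positive
Point 3:
  φ: 24′ + 6″ = 24.10000′; 89 + 24.10000/60 = 89.401667
  N ⇒ keep positive
  λ: 57′ + 54″ = 57.90000′; 76 + 57.90000/60 = 76.965000
  E ⇒ keep positive
Point 4:
  Lat: 55′ + 42.5″ = 55.70833′; 54 + 55.70833/60 = 54.928472
  S ⇒ negate
  Lon: 0′ + 44.71″ = 0.74517′; 148 + 0.74517/60 = 148.012419
  E → positive
Point 5:
  Lat: 0′ + 29″ = 0.48333′; 64 + 0.48333/60 = 64.008056
  hemisphere S, so the sign is −
  λ: 173 + 29/60 + 6.7/3600 = 173.485194
  W → negative

1. -33.73442, -54.48169
2. -74.48036, 67.93659
3. 89.40167, 76.96500
4. -54.92847, 148.01242
5. -64.00806, -173.48519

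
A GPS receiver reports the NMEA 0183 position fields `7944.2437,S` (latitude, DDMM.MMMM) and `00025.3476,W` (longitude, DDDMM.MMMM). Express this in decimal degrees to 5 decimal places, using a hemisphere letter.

Latitude: split at 2 digits → 79° and 44.2437′; 79 + 44.2437/60 = 79.737395
λ: degrees = first 3 digits = 0, minutes = 25.3476; 0 + 25.3476/60 = 0.422460

79.73740° S, 0.42246° W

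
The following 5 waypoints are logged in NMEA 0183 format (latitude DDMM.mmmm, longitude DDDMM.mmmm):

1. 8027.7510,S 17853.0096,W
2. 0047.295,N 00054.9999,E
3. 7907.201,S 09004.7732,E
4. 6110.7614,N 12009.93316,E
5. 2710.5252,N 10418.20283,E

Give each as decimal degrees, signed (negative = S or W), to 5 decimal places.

Point 1:
  φ: degrees = first 2 digits = 80, minutes = 27.751; 80 + 27.751/60 = 80.462517
  S ⇒ negate
  Longitude: split at 3 digits → 178° and 53.0096′; 178 + 53.0096/60 = 178.883493
  W ⇒ negate
Point 2:
  Lat: degrees = first 2 digits = 0, minutes = 47.295; 0 + 47.295/60 = 0.788250
  N → positive
  λ: degrees = first 3 digits = 0, minutes = 54.9999; 0 + 54.9999/60 = 0.916665
  E ⇒ keep positive
Point 3:
  Latitude: degrees = first 2 digits = 79, minutes = 7.201; 79 + 7.201/60 = 79.120017
  hemisphere S, so the sign is −
  Lon: degrees = first 3 digits = 90, minutes = 4.7732; 90 + 4.7732/60 = 90.079553
  E → positive
Point 4:
  φ: split at 2 digits → 61° and 10.7614′; 61 + 10.7614/60 = 61.179357
  N ⇒ keep positive
  λ: split at 3 digits → 120° and 9.93316′; 120 + 9.93316/60 = 120.165553
  E ⇒ keep positive
Point 5:
  Latitude: degrees = first 2 digits = 27, minutes = 10.5252; 27 + 10.5252/60 = 27.175420
  N → positive
  Lon: split at 3 digits → 104° and 18.20283′; 104 + 18.20283/60 = 104.303381
  E ⇒ keep positive

1. -80.46252, -178.88349
2. 0.78825, 0.91667
3. -79.12002, 90.07955
4. 61.17936, 120.16555
5. 27.17542, 104.30338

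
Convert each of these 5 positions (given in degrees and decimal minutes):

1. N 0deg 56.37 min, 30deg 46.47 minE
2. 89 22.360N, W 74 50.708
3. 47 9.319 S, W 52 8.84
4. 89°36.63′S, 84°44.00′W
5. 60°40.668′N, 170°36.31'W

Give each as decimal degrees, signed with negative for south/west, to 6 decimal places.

Point 1:
  Latitude: 0 + 56.37/60 = 0.9395000
  N ⇒ keep positive
  Lon: 46.47′ = 0.774500°; total 30.7745000
  E ⇒ keep positive
Point 2:
  Lat: 22.36′ = 0.372667°; total 89.3726667
  N ⇒ keep positive
  Longitude: 74 + 50.708/60 = 74.8451333
  W ⇒ negate
Point 3:
  Latitude: 47 + 9.319/60 = 47.1553167
  S ⇒ negate
  Longitude: 8.84′ = 0.147333°; total 52.1473333
  hemisphere W, so the sign is −
Point 4:
  Lat: 36.63′ = 0.610500°; total 89.6105000
  S → negative
  λ: 84 + 44/60 = 84.7333333
  W → negative
Point 5:
  φ: 40.668′ = 0.677800°; total 60.6778000
  N ⇒ keep positive
  Lon: 36.31′ = 0.605167°; total 170.6051667
  W ⇒ negate

1. 0.939500, 30.774500
2. 89.372667, -74.845133
3. -47.155317, -52.147333
4. -89.610500, -84.733333
5. 60.677800, -170.605167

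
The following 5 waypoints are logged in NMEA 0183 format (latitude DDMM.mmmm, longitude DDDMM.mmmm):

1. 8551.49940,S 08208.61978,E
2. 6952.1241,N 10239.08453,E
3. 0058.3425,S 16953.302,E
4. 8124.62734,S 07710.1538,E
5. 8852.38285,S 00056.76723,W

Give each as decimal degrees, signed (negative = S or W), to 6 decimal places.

1. -85.858323, 82.143663
2. 69.868735, 102.651409
3. -0.972375, 169.888367
4. -81.410456, 77.169230
5. -88.873048, -0.946121

Point 1:
  Lat: degrees = first 2 digits = 85, minutes = 51.4994; 85 + 51.4994/60 = 85.8583233
  S ⇒ negate
  λ: split at 3 digits → 082° and 8.61978′; 82 + 8.61978/60 = 82.1436630
  E → positive
Point 2:
  φ: split at 2 digits → 69° and 52.1241′; 69 + 52.1241/60 = 69.8687350
  N → positive
  Longitude: split at 3 digits → 102° and 39.08453′; 102 + 39.08453/60 = 102.6514088
  E ⇒ keep positive
Point 3:
  Lat: split at 2 digits → 00° and 58.3425′; 0 + 58.3425/60 = 0.9723750
  hemisphere S, so the sign is −
  Lon: degrees = first 3 digits = 169, minutes = 53.302; 169 + 53.302/60 = 169.8883667
  E → positive
Point 4:
  Lat: split at 2 digits → 81° and 24.62734′; 81 + 24.62734/60 = 81.4104557
  hemisphere S, so the sign is −
  λ: degrees = first 3 digits = 77, minutes = 10.1538; 77 + 10.1538/60 = 77.1692300
  E ⇒ keep positive
Point 5:
  Lat: split at 2 digits → 88° and 52.38285′; 88 + 52.38285/60 = 88.8730475
  S → negative
  λ: split at 3 digits → 000° and 56.76723′; 0 + 56.76723/60 = 0.9461205
  W → negative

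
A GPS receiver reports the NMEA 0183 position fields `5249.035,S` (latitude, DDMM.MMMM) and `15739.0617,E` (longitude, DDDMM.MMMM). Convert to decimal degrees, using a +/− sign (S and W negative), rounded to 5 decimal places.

-52.81725, 157.65103

Lat: degrees = first 2 digits = 52, minutes = 49.035; 52 + 49.035/60 = 52.817250
hemisphere S, so the sign is −
Longitude: degrees = first 3 digits = 157, minutes = 39.0617; 157 + 39.0617/60 = 157.651028
E ⇒ keep positive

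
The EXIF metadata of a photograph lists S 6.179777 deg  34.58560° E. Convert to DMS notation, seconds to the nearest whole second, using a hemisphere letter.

6°10′47″ S, 34°35′8″ E

Latitude: 0.179777 × 60 = 10.78662′ → 10′, remainder × 60 = 47.20″
Lon: 0.585600° → 35.13600′; 0.13600 × 60 = 8.16″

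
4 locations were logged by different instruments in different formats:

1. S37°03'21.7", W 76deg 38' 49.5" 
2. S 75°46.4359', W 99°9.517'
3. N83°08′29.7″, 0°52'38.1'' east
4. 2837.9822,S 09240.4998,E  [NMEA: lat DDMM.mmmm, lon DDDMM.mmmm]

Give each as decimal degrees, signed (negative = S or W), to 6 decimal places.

1. -37.056028, -76.647083
2. -75.773932, -99.158617
3. 83.141583, 0.877250
4. -28.633037, 92.674997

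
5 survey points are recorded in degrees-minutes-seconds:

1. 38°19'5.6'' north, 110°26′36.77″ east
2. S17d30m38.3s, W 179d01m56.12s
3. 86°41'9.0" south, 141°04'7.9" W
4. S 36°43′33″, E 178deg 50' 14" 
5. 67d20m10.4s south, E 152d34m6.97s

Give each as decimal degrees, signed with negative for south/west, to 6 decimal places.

1. 38.318222, 110.443547
2. -17.510639, -179.032256
3. -86.685833, -141.068861
4. -36.725833, 178.837222
5. -67.336222, 152.568603

Point 1:
  Lat: 38 + 19/60 + 5.6/3600 = 38.3182222
  N → positive
  Longitude: 110° + 26/60 + 36.77/3600 = 110 + 0.433333 + 0.010214 = 110.4435472
  E → positive
Point 2:
  Lat: 17° + 30/60 + 38.3/3600 = 17 + 0.500000 + 0.010639 = 17.5106389
  hemisphere S, so the sign is −
  Longitude: 179 + 1/60 + 56.12/3600 = 179.0322556
  W → negative
Point 3:
  Latitude: 86 + 41/60 + 9/3600 = 86.6858333
  hemisphere S, so the sign is −
  Longitude: 141 + 4/60 + 7.9/3600 = 141.0688611
  W → negative
Point 4:
  Latitude: 36 + 43/60 + 33/3600 = 36.7258333
  S → negative
  λ: 50′ + 14″ = 50.23333′; 178 + 50.23333/60 = 178.8372222
  E → positive
Point 5:
  Lat: 67 + 20/60 + 10.4/3600 = 67.3362222
  hemisphere S, so the sign is −
  Longitude: 152° + 34/60 + 6.97/3600 = 152 + 0.566667 + 0.001936 = 152.5686028
  E ⇒ keep positive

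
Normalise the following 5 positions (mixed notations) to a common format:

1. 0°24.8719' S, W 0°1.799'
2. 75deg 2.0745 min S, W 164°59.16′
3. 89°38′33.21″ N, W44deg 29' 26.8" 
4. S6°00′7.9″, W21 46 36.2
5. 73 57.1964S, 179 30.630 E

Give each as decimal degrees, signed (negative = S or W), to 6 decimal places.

Point 1:
  φ: 24.8719′ = 0.414532°; total 0.4145317
  hemisphere S, so the sign is −
  Lon: 0 + 1.799/60 = 0.0299833
  W ⇒ negate
Point 2:
  φ: 75 + 2.0745/60 = 75.0345750
  S ⇒ negate
  Longitude: 164 + 59.16/60 = 164.9860000
  W ⇒ negate
Point 3:
  Latitude: 89 + 38/60 + 33.21/3600 = 89.6425583
  N → positive
  Longitude: 44° + 29/60 + 26.8/3600 = 44 + 0.483333 + 0.007444 = 44.4907778
  W ⇒ negate
Point 4:
  Lat: 6 + 0/60 + 7.9/3600 = 6.0021944
  S ⇒ negate
  Longitude: 21° + 46/60 + 36.2/3600 = 21 + 0.766667 + 0.010056 = 21.7767222
  W ⇒ negate
Point 5:
  φ: 57.1964′ = 0.953273°; total 73.9532733
  S ⇒ negate
  Lon: 30.63′ = 0.510500°; total 179.5105000
  E → positive

1. -0.414532, -0.029983
2. -75.034575, -164.986000
3. 89.642558, -44.490778
4. -6.002194, -21.776722
5. -73.953273, 179.510500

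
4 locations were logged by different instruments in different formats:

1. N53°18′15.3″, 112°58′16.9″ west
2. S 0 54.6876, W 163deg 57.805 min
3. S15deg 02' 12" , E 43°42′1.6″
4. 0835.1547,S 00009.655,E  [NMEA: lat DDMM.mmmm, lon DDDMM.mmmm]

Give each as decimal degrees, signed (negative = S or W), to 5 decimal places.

Point 1:
  Lat: 53 + 18/60 + 15.3/3600 = 53.304250
  N ⇒ keep positive
  Lon: 112° + 58/60 + 16.9/3600 = 112 + 0.966667 + 0.004694 = 112.971361
  W → negative
Point 2:
  φ: 54.6876′ = 0.911460°; total 0.911460
  S ⇒ negate
  Lon: 163 + 57.805/60 = 163.963417
  W → negative
Point 3:
  Latitude: 15 + 2/60 + 12/3600 = 15.036667
  hemisphere S, so the sign is −
  Lon: 43° + 42/60 + 1.6/3600 = 43 + 0.700000 + 0.000444 = 43.700444
  E ⇒ keep positive
Point 4:
  Latitude: split at 2 digits → 08° and 35.1547′; 8 + 35.1547/60 = 8.585912
  S → negative
  λ: degrees = first 3 digits = 0, minutes = 9.655; 0 + 9.655/60 = 0.160917
  E ⇒ keep positive

1. 53.30425, -112.97136
2. -0.91146, -163.96342
3. -15.03667, 43.70044
4. -8.58591, 0.16092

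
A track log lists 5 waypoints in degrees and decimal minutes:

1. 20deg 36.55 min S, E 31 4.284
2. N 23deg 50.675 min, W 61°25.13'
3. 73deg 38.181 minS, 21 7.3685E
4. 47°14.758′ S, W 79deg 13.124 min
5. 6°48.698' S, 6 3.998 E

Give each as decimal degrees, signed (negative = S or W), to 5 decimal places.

1. -20.60917, 31.07140
2. 23.84458, -61.41883
3. -73.63635, 21.12281
4. -47.24597, -79.21873
5. -6.81163, 6.06663

Point 1:
  Latitude: 36.55′ = 0.609167°; total 20.609167
  hemisphere S, so the sign is −
  Longitude: 4.284′ = 0.071400°; total 31.071400
  E ⇒ keep positive
Point 2:
  φ: 50.675′ = 0.844583°; total 23.844583
  N ⇒ keep positive
  λ: 25.13′ = 0.418833°; total 61.418833
  W → negative
Point 3:
  Latitude: 73 + 38.181/60 = 73.636350
  S → negative
  Longitude: 7.3685′ = 0.122808°; total 21.122808
  E → positive
Point 4:
  Latitude: 14.758′ = 0.245967°; total 47.245967
  S ⇒ negate
  Longitude: 79 + 13.124/60 = 79.218733
  hemisphere W, so the sign is −
Point 5:
  φ: 6 + 48.698/60 = 6.811633
  S ⇒ negate
  Longitude: 6 + 3.998/60 = 6.066633
  E → positive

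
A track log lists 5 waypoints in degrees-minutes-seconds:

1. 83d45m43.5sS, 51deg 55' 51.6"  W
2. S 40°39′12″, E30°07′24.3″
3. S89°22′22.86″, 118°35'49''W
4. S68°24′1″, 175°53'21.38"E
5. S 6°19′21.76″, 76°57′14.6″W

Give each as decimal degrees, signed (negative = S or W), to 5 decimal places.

Point 1:
  Lat: 83° + 45/60 + 43.5/3600 = 83 + 0.750000 + 0.012083 = 83.762083
  S ⇒ negate
  Longitude: 51° + 55/60 + 51.6/3600 = 51 + 0.916667 + 0.014333 = 51.931000
  W → negative
Point 2:
  Latitude: 40° + 39/60 + 12/3600 = 40 + 0.650000 + 0.003333 = 40.653333
  S → negative
  Lon: 7′ + 24.3″ = 7.40500′; 30 + 7.40500/60 = 30.123417
  E → positive
Point 3:
  Latitude: 89 + 22/60 + 22.86/3600 = 89.373017
  S ⇒ negate
  λ: 118° + 35/60 + 49/3600 = 118 + 0.583333 + 0.013611 = 118.596944
  W → negative
Point 4:
  Latitude: 24′ + 1″ = 24.01667′; 68 + 24.01667/60 = 68.400278
  S ⇒ negate
  Longitude: 53′ + 21.38″ = 53.35633′; 175 + 53.35633/60 = 175.889272
  E → positive
Point 5:
  Lat: 19′ + 21.76″ = 19.36267′; 6 + 19.36267/60 = 6.322711
  hemisphere S, so the sign is −
  λ: 57′ + 14.6″ = 57.24333′; 76 + 57.24333/60 = 76.954056
  hemisphere W, so the sign is −

1. -83.76208, -51.93100
2. -40.65333, 30.12342
3. -89.37302, -118.59694
4. -68.40028, 175.88927
5. -6.32271, -76.95406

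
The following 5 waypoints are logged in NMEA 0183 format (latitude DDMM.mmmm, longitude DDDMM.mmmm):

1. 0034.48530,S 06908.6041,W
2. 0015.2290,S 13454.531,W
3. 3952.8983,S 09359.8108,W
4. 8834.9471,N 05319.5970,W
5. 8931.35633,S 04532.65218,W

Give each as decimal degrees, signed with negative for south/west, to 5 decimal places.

Point 1:
  φ: degrees = first 2 digits = 0, minutes = 34.4853; 0 + 34.4853/60 = 0.574755
  S → negative
  Lon: split at 3 digits → 069° and 8.6041′; 69 + 8.6041/60 = 69.143402
  hemisphere W, so the sign is −
Point 2:
  Lat: split at 2 digits → 00° and 15.229′; 0 + 15.229/60 = 0.253817
  S → negative
  Longitude: split at 3 digits → 134° and 54.531′; 134 + 54.531/60 = 134.908850
  hemisphere W, so the sign is −
Point 3:
  Latitude: split at 2 digits → 39° and 52.8983′; 39 + 52.8983/60 = 39.881638
  S → negative
  λ: degrees = first 3 digits = 93, minutes = 59.8108; 93 + 59.8108/60 = 93.996847
  hemisphere W, so the sign is −
Point 4:
  Latitude: split at 2 digits → 88° and 34.9471′; 88 + 34.9471/60 = 88.582452
  N → positive
  Lon: degrees = first 3 digits = 53, minutes = 19.597; 53 + 19.597/60 = 53.326617
  hemisphere W, so the sign is −
Point 5:
  Latitude: split at 2 digits → 89° and 31.35633′; 89 + 31.35633/60 = 89.522606
  S ⇒ negate
  Lon: degrees = first 3 digits = 45, minutes = 32.65218; 45 + 32.65218/60 = 45.544203
  hemisphere W, so the sign is −

1. -0.57476, -69.14340
2. -0.25382, -134.90885
3. -39.88164, -93.99685
4. 88.58245, -53.32662
5. -89.52261, -45.54420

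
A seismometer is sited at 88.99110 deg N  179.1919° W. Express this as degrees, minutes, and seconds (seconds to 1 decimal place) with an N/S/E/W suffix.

88°59′28.0″ N, 179°11′30.8″ W

Latitude: 0.991100 × 60 = 59.46600′ → 59′, remainder × 60 = 27.960″
λ: 0.191900 × 60 = 11.51400′ → 11′, remainder × 60 = 30.840″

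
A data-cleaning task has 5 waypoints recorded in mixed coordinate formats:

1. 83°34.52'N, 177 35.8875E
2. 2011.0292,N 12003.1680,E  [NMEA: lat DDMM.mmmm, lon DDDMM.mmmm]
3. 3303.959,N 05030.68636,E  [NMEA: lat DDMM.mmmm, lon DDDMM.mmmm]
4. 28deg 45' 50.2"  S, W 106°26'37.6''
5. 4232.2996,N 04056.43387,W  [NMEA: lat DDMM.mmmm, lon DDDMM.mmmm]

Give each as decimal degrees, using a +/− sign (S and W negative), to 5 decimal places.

1. 83.57533, 177.59813
2. 20.18382, 120.05280
3. 33.06598, 50.51144
4. -28.76394, -106.44378
5. 42.53833, -40.94056

Point 1:
  Lat: 83 + 34.52/60 = 83.575333
  N → positive
  Longitude: 177 + 35.8875/60 = 177.598125
  E → positive
Point 2:
  φ: degrees = first 2 digits = 20, minutes = 11.0292; 20 + 11.0292/60 = 20.183820
  N ⇒ keep positive
  Lon: degrees = first 3 digits = 120, minutes = 3.168; 120 + 3.168/60 = 120.052800
  E → positive
Point 3:
  φ: split at 2 digits → 33° and 3.959′; 33 + 3.959/60 = 33.065983
  N ⇒ keep positive
  Lon: split at 3 digits → 050° and 30.68636′; 50 + 30.68636/60 = 50.511439
  E → positive
Point 4:
  Latitude: 28 + 45/60 + 50.2/3600 = 28.763944
  hemisphere S, so the sign is −
  Longitude: 106° + 26/60 + 37.6/3600 = 106 + 0.433333 + 0.010444 = 106.443778
  hemisphere W, so the sign is −
Point 5:
  Latitude: split at 2 digits → 42° and 32.2996′; 42 + 32.2996/60 = 42.538327
  N ⇒ keep positive
  Longitude: split at 3 digits → 040° and 56.43387′; 40 + 56.43387/60 = 40.940565
  W → negative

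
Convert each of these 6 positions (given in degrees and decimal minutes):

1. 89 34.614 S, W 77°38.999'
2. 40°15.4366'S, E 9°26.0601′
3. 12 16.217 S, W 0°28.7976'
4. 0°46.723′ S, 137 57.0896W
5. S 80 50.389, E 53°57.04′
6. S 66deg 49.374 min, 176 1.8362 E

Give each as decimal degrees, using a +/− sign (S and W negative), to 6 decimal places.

Point 1:
  φ: 89 + 34.614/60 = 89.5769000
  S → negative
  Lon: 38.999′ = 0.649983°; total 77.6499833
  hemisphere W, so the sign is −
Point 2:
  Latitude: 40 + 15.4366/60 = 40.2572767
  S ⇒ negate
  Lon: 26.0601′ = 0.434335°; total 9.4343350
  E ⇒ keep positive
Point 3:
  Lat: 12 + 16.217/60 = 12.2702833
  S ⇒ negate
  Longitude: 0 + 28.7976/60 = 0.4799600
  W ⇒ negate
Point 4:
  Latitude: 46.723′ = 0.778717°; total 0.7787167
  hemisphere S, so the sign is −
  Longitude: 137 + 57.0896/60 = 137.9514933
  hemisphere W, so the sign is −
Point 5:
  Lat: 80 + 50.389/60 = 80.8398167
  hemisphere S, so the sign is −
  Longitude: 53 + 57.04/60 = 53.9506667
  E ⇒ keep positive
Point 6:
  Lat: 49.374′ = 0.822900°; total 66.8229000
  hemisphere S, so the sign is −
  Lon: 1.8362′ = 0.030603°; total 176.0306033
  E → positive

1. -89.576900, -77.649983
2. -40.257277, 9.434335
3. -12.270283, -0.479960
4. -0.778717, -137.951493
5. -80.839817, 53.950667
6. -66.822900, 176.030603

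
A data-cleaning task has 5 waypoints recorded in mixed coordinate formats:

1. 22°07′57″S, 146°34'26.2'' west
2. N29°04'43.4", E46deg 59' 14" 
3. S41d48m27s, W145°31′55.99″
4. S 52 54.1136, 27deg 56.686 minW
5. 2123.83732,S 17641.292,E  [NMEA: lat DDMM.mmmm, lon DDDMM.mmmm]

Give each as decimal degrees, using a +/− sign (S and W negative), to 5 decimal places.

Point 1:
  Latitude: 22 + 7/60 + 57/3600 = 22.132500
  hemisphere S, so the sign is −
  Longitude: 34′ + 26.2″ = 34.43667′; 146 + 34.43667/60 = 146.573944
  hemisphere W, so the sign is −
Point 2:
  Lat: 29° + 4/60 + 43.4/3600 = 29 + 0.066667 + 0.012056 = 29.078722
  N → positive
  Longitude: 46° + 59/60 + 14/3600 = 46 + 0.983333 + 0.003889 = 46.987222
  E ⇒ keep positive
Point 3:
  Lat: 41 + 48/60 + 27/3600 = 41.807500
  S ⇒ negate
  Lon: 31′ + 55.99″ = 31.93317′; 145 + 31.93317/60 = 145.532219
  W ⇒ negate
Point 4:
  φ: 54.1136′ = 0.901893°; total 52.901893
  S ⇒ negate
  Longitude: 56.686′ = 0.944767°; total 27.944767
  W → negative
Point 5:
  φ: split at 2 digits → 21° and 23.83732′; 21 + 23.83732/60 = 21.397289
  S ⇒ negate
  Lon: degrees = first 3 digits = 176, minutes = 41.292; 176 + 41.292/60 = 176.688200
  E ⇒ keep positive

1. -22.13250, -146.57394
2. 29.07872, 46.98722
3. -41.80750, -145.53222
4. -52.90189, -27.94477
5. -21.39729, 176.68820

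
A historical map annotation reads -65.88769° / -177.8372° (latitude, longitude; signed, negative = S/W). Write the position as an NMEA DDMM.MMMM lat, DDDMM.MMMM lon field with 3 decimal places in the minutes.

6553.261,S / 17750.232,W

Latitude is negative → S; |value| = 65.887690
φ: minutes = (65.887690 − 65) × 60 = 53.26140
Longitude is negative → W; |value| = 177.837200
Lon: 177° + 0.837200 × 60 = 177° 50.23200′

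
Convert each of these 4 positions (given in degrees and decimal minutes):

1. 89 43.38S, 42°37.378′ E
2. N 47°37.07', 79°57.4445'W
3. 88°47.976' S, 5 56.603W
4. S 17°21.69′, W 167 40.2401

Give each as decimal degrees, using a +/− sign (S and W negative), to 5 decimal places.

1. -89.72300, 42.62297
2. 47.61783, -79.95741
3. -88.79960, -5.94338
4. -17.36150, -167.67067

Point 1:
  Latitude: 89 + 43.38/60 = 89.723000
  S → negative
  Longitude: 37.378′ = 0.622967°; total 42.622967
  E → positive
Point 2:
  Latitude: 47 + 37.07/60 = 47.617833
  N → positive
  Longitude: 79 + 57.4445/60 = 79.957408
  W ⇒ negate
Point 3:
  φ: 47.976′ = 0.799600°; total 88.799600
  S → negative
  λ: 56.603′ = 0.943383°; total 5.943383
  W ⇒ negate
Point 4:
  Latitude: 17 + 21.69/60 = 17.361500
  S → negative
  Lon: 167 + 40.2401/60 = 167.670668
  W → negative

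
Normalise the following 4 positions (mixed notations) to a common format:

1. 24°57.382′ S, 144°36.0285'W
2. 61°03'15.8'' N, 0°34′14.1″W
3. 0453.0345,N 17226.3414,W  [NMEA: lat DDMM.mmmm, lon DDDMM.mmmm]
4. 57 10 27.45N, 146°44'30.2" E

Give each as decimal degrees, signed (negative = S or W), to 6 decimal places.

Point 1:
  Lat: 57.382′ = 0.956367°; total 24.9563667
  S ⇒ negate
  Lon: 144 + 36.0285/60 = 144.6004750
  hemisphere W, so the sign is −
Point 2:
  Lat: 3′ + 15.8″ = 3.26333′; 61 + 3.26333/60 = 61.0543889
  N → positive
  Longitude: 0 + 34/60 + 14.1/3600 = 0.5705833
  hemisphere W, so the sign is −
Point 3:
  Lat: split at 2 digits → 04° and 53.0345′; 4 + 53.0345/60 = 4.8839083
  N → positive
  Lon: degrees = first 3 digits = 172, minutes = 26.3414; 172 + 26.3414/60 = 172.4390233
  hemisphere W, so the sign is −
Point 4:
  φ: 57° + 10/60 + 27.45/3600 = 57 + 0.166667 + 0.007625 = 57.1742917
  N ⇒ keep positive
  Lon: 44′ + 30.2″ = 44.50333′; 146 + 44.50333/60 = 146.7417222
  E ⇒ keep positive

1. -24.956367, -144.600475
2. 61.054389, -0.570583
3. 4.883908, -172.439023
4. 57.174292, 146.741722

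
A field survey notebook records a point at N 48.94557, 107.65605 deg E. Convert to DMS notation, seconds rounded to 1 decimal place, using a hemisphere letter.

Latitude: 0.945570 × 60 = 56.73420′ → 56′, remainder × 60 = 44.052″
Lon: whole degrees 107; 39.36300′ → 39′ and 21.780″

48°56′44.1″ N, 107°39′21.8″ E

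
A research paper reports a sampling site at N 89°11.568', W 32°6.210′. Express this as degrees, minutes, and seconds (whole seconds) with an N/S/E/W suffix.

Lat: 11.56800′ → 11′ and 0.56800 × 60 = 34.08″
Lon: fractional minutes 0.21000 × 60 = 12.60″

89°11′34″ N, 32°06′13″ W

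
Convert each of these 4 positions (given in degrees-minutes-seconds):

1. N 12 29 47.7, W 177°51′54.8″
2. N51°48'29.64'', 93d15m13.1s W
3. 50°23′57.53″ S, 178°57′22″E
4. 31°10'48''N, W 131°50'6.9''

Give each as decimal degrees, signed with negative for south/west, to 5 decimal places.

Point 1:
  Lat: 29′ + 47.7″ = 29.79500′; 12 + 29.79500/60 = 12.496583
  N ⇒ keep positive
  λ: 51′ + 54.8″ = 51.91333′; 177 + 51.91333/60 = 177.865222
  hemisphere W, so the sign is −
Point 2:
  Lat: 48′ + 29.64″ = 48.49400′; 51 + 48.49400/60 = 51.808233
  N ⇒ keep positive
  Longitude: 93° + 15/60 + 13.1/3600 = 93 + 0.250000 + 0.003639 = 93.253639
  W → negative
Point 3:
  Latitude: 50° + 23/60 + 57.53/3600 = 50 + 0.383333 + 0.015981 = 50.399314
  S ⇒ negate
  Longitude: 178° + 57/60 + 22/3600 = 178 + 0.950000 + 0.006111 = 178.956111
  E ⇒ keep positive
Point 4:
  φ: 31 + 10/60 + 48/3600 = 31.180000
  N → positive
  Lon: 131° + 50/60 + 6.9/3600 = 131 + 0.833333 + 0.001917 = 131.835250
  W ⇒ negate

1. 12.49658, -177.86522
2. 51.80823, -93.25364
3. -50.39931, 178.95611
4. 31.18000, -131.83525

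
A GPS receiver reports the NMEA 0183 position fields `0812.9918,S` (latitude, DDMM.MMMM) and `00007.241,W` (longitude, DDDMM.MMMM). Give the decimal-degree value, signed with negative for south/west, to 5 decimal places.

-8.21653, -0.12068

Lat: split at 2 digits → 08° and 12.9918′; 8 + 12.9918/60 = 8.216530
hemisphere S, so the sign is −
Lon: degrees = first 3 digits = 0, minutes = 7.241; 0 + 7.241/60 = 0.120683
W → negative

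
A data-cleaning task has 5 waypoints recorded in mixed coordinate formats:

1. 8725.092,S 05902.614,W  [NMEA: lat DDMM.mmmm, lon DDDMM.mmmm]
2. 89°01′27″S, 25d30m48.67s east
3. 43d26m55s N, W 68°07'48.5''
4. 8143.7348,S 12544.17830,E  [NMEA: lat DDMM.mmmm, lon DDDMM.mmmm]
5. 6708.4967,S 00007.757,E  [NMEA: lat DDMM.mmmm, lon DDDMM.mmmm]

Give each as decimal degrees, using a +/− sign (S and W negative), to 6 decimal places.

Point 1:
  Lat: degrees = first 2 digits = 87, minutes = 25.092; 87 + 25.092/60 = 87.4182000
  S → negative
  Lon: degrees = first 3 digits = 59, minutes = 2.614; 59 + 2.614/60 = 59.0435667
  W → negative
Point 2:
  Lat: 1′ + 27″ = 1.45000′; 89 + 1.45000/60 = 89.0241667
  hemisphere S, so the sign is −
  Longitude: 25° + 30/60 + 48.67/3600 = 25 + 0.500000 + 0.013519 = 25.5135194
  E ⇒ keep positive
Point 3:
  φ: 26′ + 55″ = 26.91667′; 43 + 26.91667/60 = 43.4486111
  N → positive
  Lon: 68° + 7/60 + 48.5/3600 = 68 + 0.116667 + 0.013472 = 68.1301389
  W → negative
Point 4:
  φ: split at 2 digits → 81° and 43.7348′; 81 + 43.7348/60 = 81.7289133
  S → negative
  Lon: degrees = first 3 digits = 125, minutes = 44.1783; 125 + 44.1783/60 = 125.7363050
  E ⇒ keep positive
Point 5:
  φ: degrees = first 2 digits = 67, minutes = 8.4967; 67 + 8.4967/60 = 67.1416117
  S → negative
  Lon: split at 3 digits → 000° and 7.757′; 0 + 7.757/60 = 0.1292833
  E ⇒ keep positive

1. -87.418200, -59.043567
2. -89.024167, 25.513519
3. 43.448611, -68.130139
4. -81.728913, 125.736305
5. -67.141612, 0.129283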